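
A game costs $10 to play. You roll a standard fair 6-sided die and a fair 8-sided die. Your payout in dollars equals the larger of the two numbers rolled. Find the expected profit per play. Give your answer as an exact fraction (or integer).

-229/48 dollars

Distribution of the larger of the two numbers rolled: 1 w.p. 1/48, 2 w.p. 1/16, 3 w.p. 5/48, 4 w.p. 7/48, 5 w.p. 3/16, 6 w.p. 11/48, …
E[payout] = (1/48)·1 + (1/16)·2 + (5/48)·3 + (7/48)·4 + (3/16)·5 + (11/48)·6 + (1/8)·7 + (1/8)·8 = 251/48
Expected profit = 251/48 − 10 = -229/48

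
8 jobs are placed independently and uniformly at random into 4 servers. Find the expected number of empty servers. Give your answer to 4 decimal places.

Let Xⱼ=1 if server j is empty. P(Xⱼ=1) = ((4-1)/4)^8 = 6561/65536.
By linearity, E[#empty] = 4·6561/65536 = 6561/16384.
≈ 0.4005

0.4005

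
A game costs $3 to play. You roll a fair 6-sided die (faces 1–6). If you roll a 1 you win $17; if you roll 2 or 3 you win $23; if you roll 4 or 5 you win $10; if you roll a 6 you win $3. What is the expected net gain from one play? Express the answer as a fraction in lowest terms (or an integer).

34/3 dollars

E[payout] = (1/6)·3 + (1/3)·10 + (1/6)·17 + (1/3)·23 = 43/3
Expected profit = 43/3 − 3 = 34/3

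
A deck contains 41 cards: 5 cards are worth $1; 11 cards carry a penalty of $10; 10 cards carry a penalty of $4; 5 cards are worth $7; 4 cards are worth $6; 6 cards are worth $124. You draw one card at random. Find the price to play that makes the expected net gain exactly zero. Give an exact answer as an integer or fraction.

658/41 dollars

E[payout] = (5/41)·1 + (11/41)·(-10) + (10/41)·(-4) + (5/41)·7 + (4/41)·6 + (6/41)·124 = 658/41
Fair fee = E[payout] = 658/41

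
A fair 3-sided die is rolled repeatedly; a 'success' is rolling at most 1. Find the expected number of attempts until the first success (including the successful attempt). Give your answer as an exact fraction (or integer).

For a geometric distribution, E[trials] = 1/p = 1/(1/3) = 3.

3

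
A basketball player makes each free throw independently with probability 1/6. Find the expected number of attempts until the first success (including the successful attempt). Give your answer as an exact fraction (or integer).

6

For a geometric distribution, E[trials] = 1/p = 1/(1/6) = 6.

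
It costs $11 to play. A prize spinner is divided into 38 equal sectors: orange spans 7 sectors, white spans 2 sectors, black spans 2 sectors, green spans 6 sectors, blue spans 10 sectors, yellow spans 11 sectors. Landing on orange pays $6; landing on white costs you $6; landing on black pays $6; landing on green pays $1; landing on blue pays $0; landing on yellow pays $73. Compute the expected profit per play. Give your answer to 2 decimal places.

E[payout] = (7/38)·6 + (2/38)·(-6) + (2/38)·6 + (6/38)·1 + (10/38)·0 + (11/38)·73 = 851/38
Expected profit = 851/38 − 11 = 433/38 ≈ $11.39

$11.39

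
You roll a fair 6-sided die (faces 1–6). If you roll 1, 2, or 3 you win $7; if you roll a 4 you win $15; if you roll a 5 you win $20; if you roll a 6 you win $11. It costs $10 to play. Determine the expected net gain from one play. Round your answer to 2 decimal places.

$1.17

E[payout] = (1/2)·7 + (1/6)·11 + (1/6)·15 + (1/6)·20 = 67/6
Expected profit = 67/6 − 10 = 7/6 ≈ $1.17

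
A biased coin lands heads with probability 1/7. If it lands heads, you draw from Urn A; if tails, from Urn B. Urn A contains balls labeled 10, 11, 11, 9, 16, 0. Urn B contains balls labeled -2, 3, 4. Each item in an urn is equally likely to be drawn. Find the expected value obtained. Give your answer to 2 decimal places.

E[X | Urn A] = (10 + 11 + 11 + 9 + 16 + 0)/6 = 19/2
E[X | Urn B] = (-2 + 3 + 4)/3 = 5/3
E[X] = (1/7)·19/2 + (6/7)·5/3 = 39/14 ≈ 2.79

2.79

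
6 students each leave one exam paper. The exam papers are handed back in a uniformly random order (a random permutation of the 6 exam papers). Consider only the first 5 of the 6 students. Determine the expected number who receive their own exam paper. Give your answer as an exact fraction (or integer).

5/6

Let Xᵢ = 1 if person i gets their own exam paper. For each i, P(Xᵢ=1) = 1/6.
By linearity of expectation, E[X₁+…+X_5] = 5·(1/6) = 5/6.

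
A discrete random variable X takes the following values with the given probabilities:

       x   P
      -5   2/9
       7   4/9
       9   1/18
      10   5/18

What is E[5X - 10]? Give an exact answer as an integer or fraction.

295/18

E[5x-10] = (2/9)·(-35) + (4/9)·25 + (1/18)·35 + (5/18)·40
     = 295/18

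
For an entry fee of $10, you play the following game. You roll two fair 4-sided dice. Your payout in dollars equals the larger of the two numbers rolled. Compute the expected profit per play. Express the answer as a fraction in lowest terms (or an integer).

-55/8 dollars

Distribution of the larger of the two numbers rolled: 1 w.p. 1/16, 2 w.p. 3/16, 3 w.p. 5/16, 4 w.p. 7/16
E[payout] = (1/16)·1 + (3/16)·2 + (5/16)·3 + (7/16)·4 = 25/8
Expected profit = 25/8 − 10 = -55/8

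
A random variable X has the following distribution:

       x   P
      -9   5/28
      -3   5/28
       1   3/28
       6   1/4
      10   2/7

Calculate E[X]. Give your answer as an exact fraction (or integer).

65/28

E[X] = (5/28)·(-9) + (5/28)·(-3) + (3/28)·1 + (1/4)·6 + (2/7)·10
     = 65/28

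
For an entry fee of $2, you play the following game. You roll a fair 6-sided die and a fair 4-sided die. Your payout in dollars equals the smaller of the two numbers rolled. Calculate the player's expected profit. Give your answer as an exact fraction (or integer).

Distribution of the smaller of the two numbers rolled: 1 w.p. 3/8, 2 w.p. 7/24, 3 w.p. 5/24, 4 w.p. 1/8
E[payout] = (3/8)·1 + (7/24)·2 + (5/24)·3 + (1/8)·4 = 25/12
Expected profit = 25/12 − 2 = 1/12

1/12 dollars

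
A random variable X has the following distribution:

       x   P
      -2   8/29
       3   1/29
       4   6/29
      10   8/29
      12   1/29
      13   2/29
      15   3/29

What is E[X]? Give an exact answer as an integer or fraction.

6

E[X] = (8/29)·(-2) + (1/29)·3 + (6/29)·4 + (8/29)·10 + (1/29)·12 + (2/29)·13 + (3/29)·15
     = 6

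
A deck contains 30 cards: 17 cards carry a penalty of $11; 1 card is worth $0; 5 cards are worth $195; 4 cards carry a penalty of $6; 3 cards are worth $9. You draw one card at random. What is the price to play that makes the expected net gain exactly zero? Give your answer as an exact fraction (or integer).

791/30 dollars

E[payout] = (17/30)·(-11) + (1/30)·0 + (5/30)·195 + (4/30)·(-6) + (3/30)·9 = 791/30
Fair fee = E[payout] = 791/30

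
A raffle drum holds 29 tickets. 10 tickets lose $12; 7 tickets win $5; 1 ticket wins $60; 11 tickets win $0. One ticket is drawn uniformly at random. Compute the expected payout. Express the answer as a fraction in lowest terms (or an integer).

-25/29 dollars

E[payout] = (10/29)·(-12) + (7/29)·5 + (1/29)·60 + (11/29)·0 = -25/29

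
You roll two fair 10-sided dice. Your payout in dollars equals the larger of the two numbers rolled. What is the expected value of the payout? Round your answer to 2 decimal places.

$7.15

Distribution of the larger of the two numbers rolled: 1 w.p. 1/100, 2 w.p. 3/100, 3 w.p. 1/20, 4 w.p. 7/100, 5 w.p. 9/100, 6 w.p. 11/100, …
E[payout] = (1/100)·1 + (3/100)·2 + (1/20)·3 + (7/100)·4 + (9/100)·5 + (11/100)·6 + (13/100)·7 + (3/20)·8 + (17/100)·9 + (19/100)·10 = 143/20
≈ $7.15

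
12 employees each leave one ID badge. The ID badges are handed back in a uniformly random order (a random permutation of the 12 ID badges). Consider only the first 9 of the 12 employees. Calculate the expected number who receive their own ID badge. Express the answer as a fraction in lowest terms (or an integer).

3/4

Let Xᵢ = 1 if person i gets their own ID badge. For each i, P(Xᵢ=1) = 1/12.
By linearity of expectation, E[X₁+…+X_9] = 9·(1/12) = 3/4.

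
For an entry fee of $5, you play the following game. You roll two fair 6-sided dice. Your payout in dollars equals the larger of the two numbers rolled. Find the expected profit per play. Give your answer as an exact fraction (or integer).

Distribution of the larger of the two numbers rolled: 1 w.p. 1/36, 2 w.p. 1/12, 3 w.p. 5/36, 4 w.p. 7/36, 5 w.p. 1/4, 6 w.p. 11/36
E[payout] = (1/36)·1 + (1/12)·2 + (5/36)·3 + (7/36)·4 + (1/4)·5 + (11/36)·6 = 161/36
Expected profit = 161/36 − 5 = -19/36

-19/36 dollars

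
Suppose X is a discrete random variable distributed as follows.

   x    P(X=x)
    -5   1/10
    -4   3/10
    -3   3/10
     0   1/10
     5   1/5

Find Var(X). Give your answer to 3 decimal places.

12.440

E[X] = (1/10)·(-5) + (3/10)·(-4) + (3/10)·(-3) + (1/10)·0 + (1/5)·5 = -8/5
E[X²] = (1/10)·25 + (3/10)·16 + (3/10)·9 + (1/10)·0 + (1/5)·25 = 15
Var(X) = 15 − (-8/5)² = 311/25 ≈ 12.440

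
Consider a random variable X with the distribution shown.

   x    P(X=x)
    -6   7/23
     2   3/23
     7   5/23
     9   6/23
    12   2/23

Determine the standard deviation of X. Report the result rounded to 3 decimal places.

E[X] = 77/23, E[X²] = 1283/23
Var(X) = E[X²] − (E[X])² = 1283/23 − 5929/529 = 23580/529
SD(X) = √(23580/529) ≈ 6.676

6.676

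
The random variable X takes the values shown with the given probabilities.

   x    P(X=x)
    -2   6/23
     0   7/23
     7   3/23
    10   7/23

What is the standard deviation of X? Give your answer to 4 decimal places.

E[X] = 79/23, E[X²] = 871/23
Var(X) = E[X²] − (E[X])² = 871/23 − 6241/529 = 13792/529
SD(X) = √(13792/529) ≈ 5.1061

5.1061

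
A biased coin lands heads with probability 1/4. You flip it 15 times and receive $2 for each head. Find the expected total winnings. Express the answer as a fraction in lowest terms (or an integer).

15/2 dollars

E[#heads] = 15·1/4 = 15/4 (linearity over flips).
E[winnings] = 2·15/4 = 15/2.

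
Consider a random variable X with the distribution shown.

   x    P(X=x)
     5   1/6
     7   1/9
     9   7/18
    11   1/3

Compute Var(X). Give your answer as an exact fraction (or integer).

356/81

E[X] = (1/6)·5 + (1/9)·7 + (7/18)·9 + (1/3)·11 = 79/9
E[X²] = (1/6)·25 + (1/9)·49 + (7/18)·81 + (1/3)·121 = 733/9
Var(X) = 733/9 − (79/9)² = 356/81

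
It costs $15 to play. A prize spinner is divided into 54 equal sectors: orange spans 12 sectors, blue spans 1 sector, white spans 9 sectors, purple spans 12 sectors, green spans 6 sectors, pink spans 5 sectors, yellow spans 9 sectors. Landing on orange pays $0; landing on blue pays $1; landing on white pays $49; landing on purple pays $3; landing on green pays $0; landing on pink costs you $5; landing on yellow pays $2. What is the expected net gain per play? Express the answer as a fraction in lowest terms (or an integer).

E[payout] = (12/54)·0 + (1/54)·1 + (9/54)·49 + (12/54)·3 + (6/54)·0 + (5/54)·(-5) + (9/54)·2 = 157/18
Expected profit = 157/18 − 15 = -113/18

-113/18 dollars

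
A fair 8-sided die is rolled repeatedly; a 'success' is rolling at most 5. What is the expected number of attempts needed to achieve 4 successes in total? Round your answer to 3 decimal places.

6.400

By linearity (sum of 4 independent geometric waits), E[trials] = 4/p = 4/(5/8) = 32/5.
≈ 6.400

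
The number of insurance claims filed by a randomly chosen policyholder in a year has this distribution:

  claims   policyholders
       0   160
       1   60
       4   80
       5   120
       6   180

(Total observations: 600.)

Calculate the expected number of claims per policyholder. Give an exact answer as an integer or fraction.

103/30

Total = 600, so P(claims=0) = 160/600, etc.
E[X] = (4/15)·0 + (1/10)·1 + (2/15)·4 + (1/5)·5 + (3/10)·6
     = 103/30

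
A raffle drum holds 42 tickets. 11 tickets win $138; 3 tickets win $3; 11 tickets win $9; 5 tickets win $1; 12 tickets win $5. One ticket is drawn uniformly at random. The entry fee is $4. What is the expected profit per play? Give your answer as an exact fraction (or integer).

1523/42 dollars

E[payout] = (11/42)·138 + (3/42)·3 + (11/42)·9 + (5/42)·1 + (12/42)·5 = 1691/42
Expected profit = 1691/42 − 4 = 1523/42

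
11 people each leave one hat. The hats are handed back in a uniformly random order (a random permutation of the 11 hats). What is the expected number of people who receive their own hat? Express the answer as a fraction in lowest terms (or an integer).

Let Xᵢ = 1 if person i gets their own hat. For each i, P(Xᵢ=1) = 1/11.
By linearity of expectation, E[X₁+…+X_11] = 11·(1/11) = 1.

1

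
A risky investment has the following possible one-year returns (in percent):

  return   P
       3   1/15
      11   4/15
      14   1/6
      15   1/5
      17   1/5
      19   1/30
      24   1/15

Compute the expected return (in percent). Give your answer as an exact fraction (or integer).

141/10

E[X] = (1/15)·3 + (4/15)·11 + (1/6)·14 + (1/5)·15 + (1/5)·17 + (1/30)·19 + (1/15)·24
     = 141/10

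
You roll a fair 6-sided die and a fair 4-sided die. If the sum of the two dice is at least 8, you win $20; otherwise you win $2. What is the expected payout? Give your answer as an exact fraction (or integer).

E[payout] = (3/4)·2 + (1/4)·20 = 13/2

13/2 dollars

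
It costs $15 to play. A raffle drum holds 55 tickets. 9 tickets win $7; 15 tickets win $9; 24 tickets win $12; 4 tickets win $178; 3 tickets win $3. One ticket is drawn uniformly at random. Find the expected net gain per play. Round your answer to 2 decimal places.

$6.95

E[payout] = (9/55)·7 + (15/55)·9 + (24/55)·12 + (4/55)·178 + (3/55)·3 = 1207/55
Expected profit = 1207/55 − 15 = 382/55 ≈ $6.95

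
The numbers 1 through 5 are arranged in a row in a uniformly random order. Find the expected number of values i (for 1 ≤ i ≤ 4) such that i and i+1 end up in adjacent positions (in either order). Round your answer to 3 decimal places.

1.600

For each i ∈ {1,…,4}, let Xᵢ = 1 if i and i+1 are adjacent. P(Xᵢ=1) = 2·(5−1)!/5! = 2/5.
By linearity, E[ΣXᵢ] = (4)·(2/5) = 8/5.
≈ 1.600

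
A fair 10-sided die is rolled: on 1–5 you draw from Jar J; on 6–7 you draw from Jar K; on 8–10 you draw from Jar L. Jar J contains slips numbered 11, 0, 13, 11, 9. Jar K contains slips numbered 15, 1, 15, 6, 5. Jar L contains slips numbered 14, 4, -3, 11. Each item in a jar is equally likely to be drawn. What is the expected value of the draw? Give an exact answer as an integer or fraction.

E[X | Jar J] = (11 + 0 + 13 + 11 + 9)/5 = 44/5
E[X | Jar K] = (15 + 1 + 15 + 6 + 5)/5 = 42/5
E[X | Jar L] = (14 + 4 − 3 + 11)/4 = 13/2
E[X] = (1/2)·44/5 + (1/5)·42/5 + (3/10)·13/2 = 803/100

803/100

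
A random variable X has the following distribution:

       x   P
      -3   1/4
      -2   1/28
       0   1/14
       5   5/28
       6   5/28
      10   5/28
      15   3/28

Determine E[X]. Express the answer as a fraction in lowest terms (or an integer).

E[X] = (1/4)·(-3) + (1/28)·(-2) + (1/14)·0 + (5/28)·5 + (5/28)·6 + (5/28)·10 + (3/28)·15
     = 127/28

127/28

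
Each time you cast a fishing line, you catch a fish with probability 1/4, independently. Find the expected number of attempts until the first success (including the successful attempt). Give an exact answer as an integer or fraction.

For a geometric distribution, E[trials] = 1/p = 1/(1/4) = 4.

4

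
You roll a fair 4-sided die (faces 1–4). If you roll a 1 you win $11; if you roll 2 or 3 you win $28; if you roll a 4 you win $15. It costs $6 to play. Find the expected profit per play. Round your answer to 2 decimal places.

$14.50

E[payout] = (1/4)·11 + (1/4)·15 + (1/2)·28 = 41/2
Expected profit = 41/2 − 6 = 29/2 ≈ $14.50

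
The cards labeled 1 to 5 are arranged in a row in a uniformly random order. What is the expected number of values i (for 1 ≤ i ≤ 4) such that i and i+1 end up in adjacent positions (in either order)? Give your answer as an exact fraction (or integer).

8/5

For each i ∈ {1,…,4}, let Xᵢ = 1 if i and i+1 are adjacent. P(Xᵢ=1) = 2·(5−1)!/5! = 2/5.
By linearity, E[ΣXᵢ] = (4)·(2/5) = 8/5.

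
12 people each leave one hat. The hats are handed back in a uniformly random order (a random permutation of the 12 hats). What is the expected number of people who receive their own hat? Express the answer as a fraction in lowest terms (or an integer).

1

Let Xᵢ = 1 if person i gets their own hat. For each i, P(Xᵢ=1) = 1/12.
By linearity of expectation, E[X₁+…+X_12] = 12·(1/12) = 1.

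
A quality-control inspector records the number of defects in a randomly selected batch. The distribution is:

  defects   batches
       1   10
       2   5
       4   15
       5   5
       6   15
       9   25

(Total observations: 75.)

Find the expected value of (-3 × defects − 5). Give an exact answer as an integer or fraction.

-109/5

Total = 75, so P(defects=1) = 10/75, etc.
E[-3x-5] = (2/15)·(-8) + (1/15)·(-11) + (1/5)·(-17) + (1/15)·(-20) + (1/5)·(-23) + (1/3)·(-32)
     = -109/5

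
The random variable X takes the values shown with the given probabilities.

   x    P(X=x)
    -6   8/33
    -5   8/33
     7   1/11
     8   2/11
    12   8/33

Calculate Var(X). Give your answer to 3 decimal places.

60.343

E[X] = (8/33)·(-6) + (8/33)·(-5) + (1/11)·7 + (2/11)·8 + (8/33)·12 = 7/3
E[X²] = (8/33)·36 + (8/33)·25 + (1/11)·49 + (2/11)·64 + (8/33)·144 = 2171/33
Var(X) = 2171/33 − (7/3)² = 5974/99 ≈ 60.343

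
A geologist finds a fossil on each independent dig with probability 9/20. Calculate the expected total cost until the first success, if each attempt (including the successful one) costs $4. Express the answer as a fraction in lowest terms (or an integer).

80/9 dollars

E[#attempts] = 1/p = 20/9; E[cost] = 4·20/9 = 80/9.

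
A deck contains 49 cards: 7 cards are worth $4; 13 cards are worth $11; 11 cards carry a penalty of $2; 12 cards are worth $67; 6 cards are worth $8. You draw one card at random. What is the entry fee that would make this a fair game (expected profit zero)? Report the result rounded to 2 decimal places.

$20.43

E[payout] = (7/49)·4 + (13/49)·11 + (11/49)·(-2) + (12/49)·67 + (6/49)·8 = 143/7
Fair fee = E[payout] = 143/7 ≈ $20.43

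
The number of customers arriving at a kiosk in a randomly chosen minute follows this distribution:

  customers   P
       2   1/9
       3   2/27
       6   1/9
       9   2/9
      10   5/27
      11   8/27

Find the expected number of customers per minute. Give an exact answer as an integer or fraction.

74/9

E[X] = (1/9)·2 + (2/27)·3 + (1/9)·6 + (2/9)·9 + (5/27)·10 + (8/27)·11
     = 74/9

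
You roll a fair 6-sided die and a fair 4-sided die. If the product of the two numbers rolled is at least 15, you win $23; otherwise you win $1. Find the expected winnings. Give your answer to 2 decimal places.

E[payout] = (19/24)·1 + (5/24)·23 = 67/12
≈ $5.58

$5.58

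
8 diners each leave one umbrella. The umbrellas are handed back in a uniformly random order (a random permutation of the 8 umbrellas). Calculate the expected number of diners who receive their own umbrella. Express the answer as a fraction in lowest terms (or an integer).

1

Let Xᵢ = 1 if person i gets their own umbrella. For each i, P(Xᵢ=1) = 1/8.
By linearity of expectation, E[X₁+…+X_8] = 8·(1/8) = 1.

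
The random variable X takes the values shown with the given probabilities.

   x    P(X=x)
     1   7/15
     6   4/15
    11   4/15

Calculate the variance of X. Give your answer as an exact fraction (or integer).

E[X] = (7/15)·1 + (4/15)·6 + (4/15)·11 = 5
E[X²] = (7/15)·1 + (4/15)·36 + (4/15)·121 = 127/3
Var(X) = 127/3 − (5)² = 52/3

52/3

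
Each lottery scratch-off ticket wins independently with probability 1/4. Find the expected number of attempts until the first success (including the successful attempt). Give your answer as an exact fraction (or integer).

4

For a geometric distribution, E[trials] = 1/p = 1/(1/4) = 4.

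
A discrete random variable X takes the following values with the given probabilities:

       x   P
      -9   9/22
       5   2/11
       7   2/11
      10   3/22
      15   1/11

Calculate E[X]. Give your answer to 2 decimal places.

1.23

E[X] = (9/22)·(-9) + (2/11)·5 + (2/11)·7 + (3/22)·10 + (1/11)·15
     = 27/22 ≈ 1.23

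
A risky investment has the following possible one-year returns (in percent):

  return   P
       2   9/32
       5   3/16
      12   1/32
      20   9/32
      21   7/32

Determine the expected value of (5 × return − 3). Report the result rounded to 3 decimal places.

E[5x-3] = (9/32)·7 + (3/16)·22 + (1/32)·57 + (9/32)·97 + (7/32)·102
     = 1839/32 ≈ 57.469

57.469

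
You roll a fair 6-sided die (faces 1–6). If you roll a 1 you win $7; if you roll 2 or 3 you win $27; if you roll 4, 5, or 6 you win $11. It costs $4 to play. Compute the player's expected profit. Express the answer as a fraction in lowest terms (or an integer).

35/3 dollars

E[payout] = (1/6)·7 + (1/2)·11 + (1/3)·27 = 47/3
Expected profit = 47/3 − 4 = 35/3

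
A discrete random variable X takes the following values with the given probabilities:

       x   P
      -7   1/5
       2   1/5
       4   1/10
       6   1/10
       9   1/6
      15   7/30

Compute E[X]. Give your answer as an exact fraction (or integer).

E[X] = (1/5)·(-7) + (1/5)·2 + (1/10)·4 + (1/10)·6 + (1/6)·9 + (7/30)·15
     = 5

5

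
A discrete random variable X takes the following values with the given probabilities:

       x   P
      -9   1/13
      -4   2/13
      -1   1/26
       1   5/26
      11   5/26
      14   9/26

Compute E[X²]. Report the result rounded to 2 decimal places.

100.04

E[X²] = (1/13)·81 + (2/13)·16 + (1/26)·1 + (5/26)·1 + (5/26)·121 + (9/26)·196
     = 2601/26 ≈ 100.04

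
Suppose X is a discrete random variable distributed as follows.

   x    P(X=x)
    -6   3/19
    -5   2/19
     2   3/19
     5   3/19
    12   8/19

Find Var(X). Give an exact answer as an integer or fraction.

18622/361

E[X] = (3/19)·(-6) + (2/19)·(-5) + (3/19)·2 + (3/19)·5 + (8/19)·12 = 89/19
E[X²] = (3/19)·36 + (2/19)·25 + (3/19)·4 + (3/19)·25 + (8/19)·144 = 1397/19
Var(X) = 1397/19 − (89/19)² = 18622/361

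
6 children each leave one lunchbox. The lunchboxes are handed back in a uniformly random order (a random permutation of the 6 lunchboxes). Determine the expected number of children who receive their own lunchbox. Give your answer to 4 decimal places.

1.0000

Let Xᵢ = 1 if person i gets their own lunchbox. For each i, P(Xᵢ=1) = 1/6.
By linearity of expectation, E[X₁+…+X_6] = 6·(1/6) = 1.
≈ 1.0000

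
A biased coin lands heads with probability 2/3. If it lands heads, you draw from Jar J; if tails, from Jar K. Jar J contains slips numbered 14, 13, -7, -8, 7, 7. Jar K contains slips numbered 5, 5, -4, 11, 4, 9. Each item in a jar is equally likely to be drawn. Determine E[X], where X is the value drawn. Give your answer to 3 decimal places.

4.556

E[X | Jar J] = (14 + 13 − 7 − 8 + 7 + 7)/6 = 13/3
E[X | Jar K] = (5 + 5 − 4 + 11 + 4 + 9)/6 = 5
E[X] = (2/3)·13/3 + (1/3)·5 = 41/9 ≈ 4.556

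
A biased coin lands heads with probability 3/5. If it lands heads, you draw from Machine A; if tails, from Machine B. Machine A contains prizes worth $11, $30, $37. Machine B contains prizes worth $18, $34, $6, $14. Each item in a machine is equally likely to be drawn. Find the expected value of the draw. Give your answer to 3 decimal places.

E[X | Machine A] = (11 + 30 + 37)/3 = 26
E[X | Machine B] = (18 + 34 + 6 + 14)/4 = 18
E[X] = (3/5)·26 + (2/5)·18 = 114/5 ≈ 22.800

$22.800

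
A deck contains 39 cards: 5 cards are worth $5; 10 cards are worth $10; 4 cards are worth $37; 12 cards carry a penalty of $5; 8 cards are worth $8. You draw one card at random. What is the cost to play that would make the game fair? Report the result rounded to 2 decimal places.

$7.10

E[payout] = (5/39)·5 + (10/39)·10 + (4/39)·37 + (12/39)·(-5) + (8/39)·8 = 277/39
Fair fee = E[payout] = 277/39 ≈ $7.10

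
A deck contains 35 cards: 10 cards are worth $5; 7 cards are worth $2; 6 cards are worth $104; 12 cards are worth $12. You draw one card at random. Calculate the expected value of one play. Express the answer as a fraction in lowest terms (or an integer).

E[payout] = (10/35)·5 + (7/35)·2 + (6/35)·104 + (12/35)·12 = 832/35

832/35 dollars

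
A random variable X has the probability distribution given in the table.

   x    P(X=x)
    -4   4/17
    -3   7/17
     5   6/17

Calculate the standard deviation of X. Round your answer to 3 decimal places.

E[X] = -7/17, E[X²] = 277/17
Var(X) = E[X²] − (E[X])² = 277/17 − 49/289 = 4660/289
SD(X) = √(4660/289) ≈ 4.016

4.016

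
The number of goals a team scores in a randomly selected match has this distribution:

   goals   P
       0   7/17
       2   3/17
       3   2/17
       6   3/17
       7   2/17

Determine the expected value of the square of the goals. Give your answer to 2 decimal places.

E[X²] = (7/17)·0 + (3/17)·4 + (2/17)·9 + (3/17)·36 + (2/17)·49
     = 236/17 ≈ 13.88

13.88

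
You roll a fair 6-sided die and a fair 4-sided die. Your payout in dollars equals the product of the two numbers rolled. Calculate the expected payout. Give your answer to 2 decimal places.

Distribution of the product of the two numbers rolled: 1 w.p. 1/24, 2 w.p. 1/12, 3 w.p. 1/12, 4 w.p. 1/8, 5 w.p. 1/24, 6 w.p. 1/8, …
E[payout] = (1/24)·1 + (1/12)·2 + (1/12)·3 + (1/8)·4 + (1/24)·5 + (1/8)·6 + (1/12)·8 + (1/24)·9 + (1/24)·10 + (1/8)·12 + (1/24)·15 + (1/24)·16 + (1/24)·18 + (1/24)·20 + (1/24)·24 = 35/4
≈ $8.75

$8.75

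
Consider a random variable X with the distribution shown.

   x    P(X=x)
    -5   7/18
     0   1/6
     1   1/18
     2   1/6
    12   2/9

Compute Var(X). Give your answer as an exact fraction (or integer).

E[X] = (7/18)·(-5) + (1/6)·0 + (1/18)·1 + (1/6)·2 + (2/9)·12 = 10/9
E[X²] = (7/18)·25 + (1/6)·0 + (1/18)·1 + (1/6)·4 + (2/9)·144 = 382/9
Var(X) = 382/9 − (10/9)² = 3338/81

3338/81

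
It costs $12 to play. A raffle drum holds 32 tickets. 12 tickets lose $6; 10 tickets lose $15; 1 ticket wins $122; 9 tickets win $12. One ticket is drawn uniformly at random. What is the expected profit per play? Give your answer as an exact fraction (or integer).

-47/4 dollars

E[payout] = (12/32)·(-6) + (10/32)·(-15) + (1/32)·122 + (9/32)·12 = 1/4
Expected profit = 1/4 − 12 = -47/4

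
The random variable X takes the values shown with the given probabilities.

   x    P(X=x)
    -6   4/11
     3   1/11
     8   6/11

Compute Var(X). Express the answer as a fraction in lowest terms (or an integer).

E[X] = (4/11)·(-6) + (1/11)·3 + (6/11)·8 = 27/11
E[X²] = (4/11)·36 + (1/11)·9 + (6/11)·64 = 537/11
Var(X) = 537/11 − (27/11)² = 5178/121

5178/121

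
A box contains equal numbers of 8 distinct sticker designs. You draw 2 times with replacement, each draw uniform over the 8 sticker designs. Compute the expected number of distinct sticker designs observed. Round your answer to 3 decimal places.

1.875

Let Xⱼ=1 if type j appears at least once. P(Xⱼ=1) = 1 − ((8−1)/8)^2 = 15/64.
E[#distinct] = 8·15/64 = 15/8.
≈ 1.875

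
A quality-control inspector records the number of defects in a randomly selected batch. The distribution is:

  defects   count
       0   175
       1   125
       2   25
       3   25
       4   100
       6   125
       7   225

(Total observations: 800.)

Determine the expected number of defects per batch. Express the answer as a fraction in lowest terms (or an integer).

Total = 800, so P(defects=0) = 175/800, etc.
E[X] = (7/32)·0 + (5/32)·1 + (1/32)·2 + (1/32)·3 + (1/8)·4 + (5/32)·6 + (9/32)·7
     = 119/32

119/32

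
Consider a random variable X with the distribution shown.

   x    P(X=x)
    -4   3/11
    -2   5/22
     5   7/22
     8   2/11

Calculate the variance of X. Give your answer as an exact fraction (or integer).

E[X] = (3/11)·(-4) + (5/22)·(-2) + (7/22)·5 + (2/11)·8 = 3/2
E[X²] = (3/11)·16 + (5/22)·4 + (7/22)·25 + (2/11)·64 = 547/22
Var(X) = 547/22 − (3/2)² = 995/44

995/44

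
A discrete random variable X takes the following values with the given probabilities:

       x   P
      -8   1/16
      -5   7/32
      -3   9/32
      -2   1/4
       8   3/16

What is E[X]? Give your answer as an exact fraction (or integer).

-23/16

E[X] = (1/16)·(-8) + (7/32)·(-5) + (9/32)·(-3) + (1/4)·(-2) + (3/16)·8
     = -23/16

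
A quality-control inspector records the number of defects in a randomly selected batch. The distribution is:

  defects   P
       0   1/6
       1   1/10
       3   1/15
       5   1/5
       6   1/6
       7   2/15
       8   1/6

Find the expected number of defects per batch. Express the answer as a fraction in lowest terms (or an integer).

137/30

E[X] = (1/6)·0 + (1/10)·1 + (1/15)·3 + (1/5)·5 + (1/6)·6 + (2/15)·7 + (1/6)·8
     = 137/30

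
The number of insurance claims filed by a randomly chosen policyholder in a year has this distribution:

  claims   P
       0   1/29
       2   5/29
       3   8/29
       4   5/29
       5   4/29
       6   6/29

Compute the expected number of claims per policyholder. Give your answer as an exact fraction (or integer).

110/29

E[X] = (1/29)·0 + (5/29)·2 + (8/29)·3 + (5/29)·4 + (4/29)·5 + (6/29)·6
     = 110/29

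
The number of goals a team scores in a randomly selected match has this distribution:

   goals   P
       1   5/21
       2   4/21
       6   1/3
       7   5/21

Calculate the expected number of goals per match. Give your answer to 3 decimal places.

4.286

E[X] = (5/21)·1 + (4/21)·2 + (1/3)·6 + (5/21)·7
     = 30/7 ≈ 4.286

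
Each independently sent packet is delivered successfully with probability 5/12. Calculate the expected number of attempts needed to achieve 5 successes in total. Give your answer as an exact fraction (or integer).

By linearity (sum of 5 independent geometric waits), E[trials] = 5/p = 5/(5/12) = 12.

12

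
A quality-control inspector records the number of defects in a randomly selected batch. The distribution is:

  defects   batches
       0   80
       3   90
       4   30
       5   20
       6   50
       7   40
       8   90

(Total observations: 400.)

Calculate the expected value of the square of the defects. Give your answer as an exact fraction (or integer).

Total = 400, so P(defects=0) = 80/400, etc.
E[X²] = (1/5)·0 + (9/40)·9 + (3/40)·16 + (1/20)·25 + (1/8)·36 + (1/10)·49 + (9/40)·64
     = 1131/40

1131/40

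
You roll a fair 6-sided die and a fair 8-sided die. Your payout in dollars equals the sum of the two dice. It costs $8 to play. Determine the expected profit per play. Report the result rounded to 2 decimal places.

Distribution of the sum of the two dice: 2 w.p. 1/48, 3 w.p. 1/24, 4 w.p. 1/16, 5 w.p. 1/12, 6 w.p. 5/48, 7 w.p. 1/8, …
E[payout] = (1/48)·2 + (1/24)·3 + (1/16)·4 + (1/12)·5 + (5/48)·6 + (1/8)·7 + (1/8)·8 + (1/8)·9 + (5/48)·10 + (1/12)·11 + (1/16)·12 + (1/24)·13 + (1/48)·14 = 8
Expected profit = 8 − 8 = 0 ≈ $0.00

$0.00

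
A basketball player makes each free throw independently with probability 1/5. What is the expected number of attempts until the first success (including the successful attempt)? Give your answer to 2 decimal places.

For a geometric distribution, E[trials] = 1/p = 1/(1/5) = 5.
≈ 5.00

5.00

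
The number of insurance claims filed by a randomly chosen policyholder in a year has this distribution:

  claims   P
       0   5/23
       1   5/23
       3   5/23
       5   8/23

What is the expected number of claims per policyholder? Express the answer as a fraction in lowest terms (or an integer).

60/23

E[X] = (5/23)·0 + (5/23)·1 + (5/23)·3 + (8/23)·5
     = 60/23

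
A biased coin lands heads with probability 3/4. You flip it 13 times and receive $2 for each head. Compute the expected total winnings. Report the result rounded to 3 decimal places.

$19.500

E[#heads] = 13·3/4 = 39/4 (linearity over flips).
E[winnings] = 2·39/4 = 39/2.
≈ 19.500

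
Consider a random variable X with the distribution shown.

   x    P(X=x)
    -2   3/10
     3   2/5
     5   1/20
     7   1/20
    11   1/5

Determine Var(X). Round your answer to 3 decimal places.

21.140

E[X] = (3/10)·(-2) + (2/5)·3 + (1/20)·5 + (1/20)·7 + (1/5)·11 = 17/5
E[X²] = (3/10)·4 + (2/5)·9 + (1/20)·25 + (1/20)·49 + (1/5)·121 = 327/10
Var(X) = 327/10 − (17/5)² = 1057/50 ≈ 21.140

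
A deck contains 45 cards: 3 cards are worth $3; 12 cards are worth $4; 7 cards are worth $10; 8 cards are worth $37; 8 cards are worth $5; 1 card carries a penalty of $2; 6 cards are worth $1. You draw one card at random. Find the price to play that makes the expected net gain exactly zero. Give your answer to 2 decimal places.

E[payout] = (3/45)·3 + (12/45)·4 + (7/45)·10 + (8/45)·37 + (8/45)·5 + (1/45)·(-2) + (6/45)·1 = 467/45
Fair fee = E[payout] = 467/45 ≈ $10.38

$10.38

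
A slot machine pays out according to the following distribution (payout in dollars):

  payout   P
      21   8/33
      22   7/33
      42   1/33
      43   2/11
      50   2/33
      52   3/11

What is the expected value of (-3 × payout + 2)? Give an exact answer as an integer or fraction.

E[-3x+2] = (8/33)·(-61) + (7/33)·(-64) + (1/33)·(-124) + (2/11)·(-127) + (2/33)·(-148) + (3/11)·(-154)
     = -1168/11

-1168/11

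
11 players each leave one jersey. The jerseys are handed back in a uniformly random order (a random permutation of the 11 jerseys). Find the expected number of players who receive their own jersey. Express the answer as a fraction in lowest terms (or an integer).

1

Let Xᵢ = 1 if person i gets their own jersey. For each i, P(Xᵢ=1) = 1/11.
By linearity of expectation, E[X₁+…+X_11] = 11·(1/11) = 1.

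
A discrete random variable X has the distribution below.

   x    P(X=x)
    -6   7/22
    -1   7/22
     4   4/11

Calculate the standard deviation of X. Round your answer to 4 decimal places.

E[X] = -17/22, E[X²] = 387/22
Var(X) = E[X²] − (E[X])² = 387/22 − 289/484 = 8225/484
SD(X) = √(8225/484) ≈ 4.1224

4.1224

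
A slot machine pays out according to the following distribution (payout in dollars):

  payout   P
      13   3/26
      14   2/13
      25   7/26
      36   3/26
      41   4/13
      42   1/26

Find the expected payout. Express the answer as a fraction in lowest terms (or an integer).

374/13 dollars

E[X] = (3/26)·13 + (2/13)·14 + (7/26)·25 + (3/26)·36 + (4/13)·41 + (1/26)·42
     = 374/13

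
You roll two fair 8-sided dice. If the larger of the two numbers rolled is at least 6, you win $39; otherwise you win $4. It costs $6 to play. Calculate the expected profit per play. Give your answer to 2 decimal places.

$19.33

E[payout] = (25/64)·4 + (39/64)·39 = 1621/64
Expected profit = 1621/64 − 6 = 1237/64 ≈ $19.33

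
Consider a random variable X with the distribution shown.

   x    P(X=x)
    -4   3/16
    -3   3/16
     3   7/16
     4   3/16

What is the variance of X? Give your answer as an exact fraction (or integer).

177/16

E[X] = (3/16)·(-4) + (3/16)·(-3) + (7/16)·3 + (3/16)·4 = 3/4
E[X²] = (3/16)·16 + (3/16)·9 + (7/16)·9 + (3/16)·16 = 93/8
Var(X) = 93/8 − (3/4)² = 177/16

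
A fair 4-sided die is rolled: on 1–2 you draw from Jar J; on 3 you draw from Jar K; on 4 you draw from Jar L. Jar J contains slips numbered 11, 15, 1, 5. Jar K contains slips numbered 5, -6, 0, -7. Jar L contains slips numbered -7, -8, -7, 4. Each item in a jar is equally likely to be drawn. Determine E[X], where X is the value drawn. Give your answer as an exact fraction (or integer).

19/8

E[X | Jar J] = (11 + 15 + 1 + 5)/4 = 8
E[X | Jar K] = (5 − 6 + 0 − 7)/4 = -2
E[X | Jar L] = (-7 − 8 − 7 + 4)/4 = -9/2
E[X] = (1/2)·8 + (1/4)·(-2) + (1/4)·(-9/2) = 19/8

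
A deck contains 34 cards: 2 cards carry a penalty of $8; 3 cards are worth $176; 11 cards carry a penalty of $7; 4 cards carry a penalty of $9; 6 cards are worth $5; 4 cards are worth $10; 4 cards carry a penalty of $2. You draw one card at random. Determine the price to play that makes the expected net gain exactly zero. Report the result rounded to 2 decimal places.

$13.56

E[payout] = (2/34)·(-8) + (3/34)·176 + (11/34)·(-7) + (4/34)·(-9) + (6/34)·5 + (4/34)·10 + (4/34)·(-2) = 461/34
Fair fee = E[payout] = 461/34 ≈ $13.56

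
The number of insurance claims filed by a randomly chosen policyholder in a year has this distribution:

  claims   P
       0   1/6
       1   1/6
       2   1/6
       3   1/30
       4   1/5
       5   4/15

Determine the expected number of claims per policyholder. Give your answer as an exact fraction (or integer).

41/15

E[X] = (1/6)·0 + (1/6)·1 + (1/6)·2 + (1/30)·3 + (1/5)·4 + (4/15)·5
     = 41/15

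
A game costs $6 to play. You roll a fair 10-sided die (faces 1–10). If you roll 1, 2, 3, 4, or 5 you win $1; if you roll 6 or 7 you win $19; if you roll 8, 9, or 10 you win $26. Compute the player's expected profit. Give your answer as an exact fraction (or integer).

E[payout] = (1/2)·1 + (1/5)·19 + (3/10)·26 = 121/10
Expected profit = 121/10 − 6 = 61/10

61/10 dollars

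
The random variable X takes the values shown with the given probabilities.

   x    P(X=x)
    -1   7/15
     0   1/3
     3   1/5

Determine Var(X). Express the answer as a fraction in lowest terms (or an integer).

506/225

E[X] = (7/15)·(-1) + (1/3)·0 + (1/5)·3 = 2/15
E[X²] = (7/15)·1 + (1/3)·0 + (1/5)·9 = 34/15
Var(X) = 34/15 − (2/15)² = 506/225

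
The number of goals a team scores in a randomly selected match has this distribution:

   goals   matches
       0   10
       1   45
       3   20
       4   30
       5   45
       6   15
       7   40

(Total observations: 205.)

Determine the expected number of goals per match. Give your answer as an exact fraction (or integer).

Total = 205, so P(goals=0) = 10/205, etc.
E[X] = (2/41)·0 + (9/41)·1 + (4/41)·3 + (6/41)·4 + (9/41)·5 + (3/41)·6 + (8/41)·7
     = 4

4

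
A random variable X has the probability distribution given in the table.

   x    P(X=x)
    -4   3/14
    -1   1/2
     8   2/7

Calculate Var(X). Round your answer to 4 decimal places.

21.3520

E[X] = (3/14)·(-4) + (1/2)·(-1) + (2/7)·8 = 13/14
E[X²] = (3/14)·16 + (1/2)·1 + (2/7)·64 = 311/14
Var(X) = 311/14 − (13/14)² = 4185/196 ≈ 21.3520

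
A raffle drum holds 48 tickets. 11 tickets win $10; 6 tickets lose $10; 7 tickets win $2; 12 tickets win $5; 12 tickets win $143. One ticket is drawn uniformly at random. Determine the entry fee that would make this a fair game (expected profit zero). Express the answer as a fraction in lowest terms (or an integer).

E[payout] = (11/48)·10 + (6/48)·(-10) + (7/48)·2 + (12/48)·5 + (12/48)·143 = 115/3
Fair fee = E[payout] = 115/3

115/3 dollars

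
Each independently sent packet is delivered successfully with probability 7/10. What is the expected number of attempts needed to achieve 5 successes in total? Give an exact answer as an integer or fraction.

50/7

By linearity (sum of 5 independent geometric waits), E[trials] = 5/p = 5/(7/10) = 50/7.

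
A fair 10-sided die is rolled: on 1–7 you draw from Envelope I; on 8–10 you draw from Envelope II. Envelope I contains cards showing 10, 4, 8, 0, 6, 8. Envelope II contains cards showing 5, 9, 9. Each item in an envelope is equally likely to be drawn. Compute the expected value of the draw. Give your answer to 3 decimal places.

6.500

E[X | Envelope I] = (10 + 4 + 8 + 0 + 6 + 8)/6 = 6
E[X | Envelope II] = (5 + 9 + 9)/3 = 23/3
E[X] = (7/10)·6 + (3/10)·23/3 = 13/2 ≈ 6.500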